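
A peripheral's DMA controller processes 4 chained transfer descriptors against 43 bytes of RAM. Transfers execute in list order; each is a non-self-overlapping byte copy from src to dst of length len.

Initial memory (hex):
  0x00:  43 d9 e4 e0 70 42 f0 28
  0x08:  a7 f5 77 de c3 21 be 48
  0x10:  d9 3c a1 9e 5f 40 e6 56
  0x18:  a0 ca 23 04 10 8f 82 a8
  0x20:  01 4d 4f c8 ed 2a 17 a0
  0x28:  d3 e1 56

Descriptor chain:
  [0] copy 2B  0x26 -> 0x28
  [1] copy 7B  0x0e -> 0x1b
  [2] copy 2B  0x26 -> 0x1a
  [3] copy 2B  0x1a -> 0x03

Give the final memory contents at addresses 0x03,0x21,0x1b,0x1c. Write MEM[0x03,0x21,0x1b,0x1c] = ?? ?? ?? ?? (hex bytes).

MEM[0x03,0x21,0x1b,0x1c] = 17 5f a0 48

D0: mem[0x28..0x29] <- [17 a0]
D1: mem[0x1b..0x21] <- [be 48 d9 3c a1 9e 5f]
D2: mem[0x1a..0x1b] <- [17 a0]
D3: mem[0x03..0x04] <- [17 a0]
query mem[0x03]=0x17, mem[0x21]=0x5f, mem[0x1b]=0xa0, mem[0x1c]=0x48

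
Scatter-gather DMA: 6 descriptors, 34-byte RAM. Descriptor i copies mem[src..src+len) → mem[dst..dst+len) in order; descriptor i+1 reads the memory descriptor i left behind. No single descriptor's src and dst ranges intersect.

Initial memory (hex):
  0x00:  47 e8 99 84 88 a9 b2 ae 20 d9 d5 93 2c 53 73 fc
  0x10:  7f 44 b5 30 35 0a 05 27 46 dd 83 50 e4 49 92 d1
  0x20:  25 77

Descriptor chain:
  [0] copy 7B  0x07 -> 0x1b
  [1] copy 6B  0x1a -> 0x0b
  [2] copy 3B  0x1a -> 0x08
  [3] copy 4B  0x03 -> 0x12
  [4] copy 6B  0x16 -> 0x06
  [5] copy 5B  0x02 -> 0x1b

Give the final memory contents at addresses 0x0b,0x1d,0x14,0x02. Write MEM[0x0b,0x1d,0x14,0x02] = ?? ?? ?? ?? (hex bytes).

  after D0: wrote 7B at 0x1b = ae20d9d5932c53
  after D1: wrote 6B at 0x0b = 83ae20d9d593
  after D2: wrote 3B at 0x08 = 83ae20
  after D3: wrote 4B at 0x12 = 8488a9b2
  after D4: wrote 6B at 0x06 = 052746dd83ae
  after D5: wrote 5B at 0x1b = 998488a905
query mem[0x0b]=0xae, mem[0x1d]=0x88, mem[0x14]=0xa9, mem[0x02]=0x99

MEM[0x0b,0x1d,0x14,0x02] = ae 88 a9 99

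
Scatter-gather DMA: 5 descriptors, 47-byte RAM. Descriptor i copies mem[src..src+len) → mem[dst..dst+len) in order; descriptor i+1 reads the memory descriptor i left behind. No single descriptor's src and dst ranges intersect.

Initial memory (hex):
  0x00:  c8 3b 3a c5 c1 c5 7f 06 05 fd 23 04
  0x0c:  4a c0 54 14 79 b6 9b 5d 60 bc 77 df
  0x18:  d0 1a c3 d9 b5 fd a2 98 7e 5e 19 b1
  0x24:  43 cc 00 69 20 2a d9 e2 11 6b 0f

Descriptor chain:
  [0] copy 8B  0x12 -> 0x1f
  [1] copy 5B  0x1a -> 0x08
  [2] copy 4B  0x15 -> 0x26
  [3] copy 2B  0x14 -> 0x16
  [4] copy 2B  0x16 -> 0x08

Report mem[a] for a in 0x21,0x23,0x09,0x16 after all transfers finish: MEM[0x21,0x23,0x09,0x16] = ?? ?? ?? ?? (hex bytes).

MEM[0x21,0x23,0x09,0x16] = 60 77 bc 60

D0: mem[0x1f..0x26] <- [9b 5d 60 bc 77 df d0 1a]
D1: mem[0x08..0x0c] <- [c3 d9 b5 fd a2]
D2: mem[0x26..0x29] <- [bc 77 df d0]
D3: mem[0x16..0x17] <- [60 bc]
D4: mem[0x08..0x09] <- [60 bc]
query mem[0x21]=0x60, mem[0x23]=0x77, mem[0x09]=0xbc, mem[0x16]=0x60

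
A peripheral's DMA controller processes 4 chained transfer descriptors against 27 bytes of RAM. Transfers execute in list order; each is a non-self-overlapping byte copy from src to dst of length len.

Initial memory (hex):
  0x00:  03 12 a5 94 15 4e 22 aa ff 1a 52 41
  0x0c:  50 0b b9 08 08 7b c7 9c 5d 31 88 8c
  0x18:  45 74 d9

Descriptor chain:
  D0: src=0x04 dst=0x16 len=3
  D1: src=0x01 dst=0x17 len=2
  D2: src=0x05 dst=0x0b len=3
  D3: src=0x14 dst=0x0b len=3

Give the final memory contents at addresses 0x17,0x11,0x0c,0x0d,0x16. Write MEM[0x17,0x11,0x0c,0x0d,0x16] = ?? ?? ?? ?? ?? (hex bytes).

MEM[0x17,0x11,0x0c,0x0d,0x16] = 12 7b 31 15 15

D0: mem[0x16..0x18] <- [15 4e 22]
D1: mem[0x17..0x18] <- [12 a5]
D2: mem[0x0b..0x0d] <- [4e 22 aa]
D3: mem[0x0b..0x0d] <- [5d 31 15]
query mem[0x17]=0x12, mem[0x11]=0x7b, mem[0x0c]=0x31, mem[0x0d]=0x15, mem[0x16]=0x15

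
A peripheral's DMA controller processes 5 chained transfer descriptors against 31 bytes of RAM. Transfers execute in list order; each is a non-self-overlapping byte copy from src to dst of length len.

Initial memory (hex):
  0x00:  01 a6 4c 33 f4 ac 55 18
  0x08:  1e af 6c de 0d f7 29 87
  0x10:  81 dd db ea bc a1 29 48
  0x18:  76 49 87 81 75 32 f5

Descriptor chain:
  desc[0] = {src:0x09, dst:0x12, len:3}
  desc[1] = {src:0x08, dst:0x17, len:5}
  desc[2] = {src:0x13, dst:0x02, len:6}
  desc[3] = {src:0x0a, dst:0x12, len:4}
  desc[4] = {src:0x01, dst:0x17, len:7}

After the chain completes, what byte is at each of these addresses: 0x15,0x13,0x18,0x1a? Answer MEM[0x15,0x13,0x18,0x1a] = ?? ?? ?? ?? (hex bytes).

MEM[0x15,0x13,0x18,0x1a] = f7 de 6c a1

D0: mem[0x12..0x14] <- [af 6c de]
D1: mem[0x17..0x1b] <- [1e af 6c de 0d]
D2: mem[0x02..0x07] <- [6c de a1 29 1e af]
D3: mem[0x12..0x15] <- [6c de 0d f7]
D4: mem[0x17..0x1d] <- [a6 6c de a1 29 1e af]
query mem[0x15]=0xf7, mem[0x13]=0xde, mem[0x18]=0x6c, mem[0x1a]=0xa1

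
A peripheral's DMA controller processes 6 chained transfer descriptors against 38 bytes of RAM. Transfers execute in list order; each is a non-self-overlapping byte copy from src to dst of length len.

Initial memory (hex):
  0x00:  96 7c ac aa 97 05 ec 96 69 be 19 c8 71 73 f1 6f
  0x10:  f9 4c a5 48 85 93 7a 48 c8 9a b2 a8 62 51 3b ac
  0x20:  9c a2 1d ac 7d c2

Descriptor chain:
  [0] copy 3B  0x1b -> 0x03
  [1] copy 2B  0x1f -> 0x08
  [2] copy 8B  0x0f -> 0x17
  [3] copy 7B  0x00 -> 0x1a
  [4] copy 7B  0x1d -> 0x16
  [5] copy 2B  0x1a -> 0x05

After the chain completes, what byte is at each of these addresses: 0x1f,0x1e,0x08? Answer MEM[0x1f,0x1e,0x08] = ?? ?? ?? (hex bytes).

  after D0: wrote 3B at 0x03 = a86251
  after D1: wrote 2B at 0x08 = ac9c
  after D2: wrote 8B at 0x17 = 6ff94ca54885937a
  after D3: wrote 7B at 0x1a = 967caca86251ec
  after D4: wrote 7B at 0x16 = a86251eca21dac
  after D5: wrote 2B at 0x05 = a21d
query mem[0x1f]=0x51, mem[0x1e]=0x62, mem[0x08]=0xac

MEM[0x1f,0x1e,0x08] = 51 62 ac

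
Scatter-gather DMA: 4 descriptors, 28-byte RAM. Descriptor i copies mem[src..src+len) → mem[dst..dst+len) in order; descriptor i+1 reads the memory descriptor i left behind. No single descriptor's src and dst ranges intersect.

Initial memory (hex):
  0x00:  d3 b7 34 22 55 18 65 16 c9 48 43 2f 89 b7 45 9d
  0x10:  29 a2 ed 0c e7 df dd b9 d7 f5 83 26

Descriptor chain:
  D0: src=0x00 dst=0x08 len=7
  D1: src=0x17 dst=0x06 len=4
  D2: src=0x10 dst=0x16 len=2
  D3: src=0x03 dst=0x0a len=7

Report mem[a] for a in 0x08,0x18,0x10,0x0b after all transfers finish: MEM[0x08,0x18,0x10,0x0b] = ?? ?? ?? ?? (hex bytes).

MEM[0x08,0x18,0x10,0x0b] = f5 d7 83 55

D0: mem[0x08..0x0e] <- [d3 b7 34 22 55 18 65]
D1: mem[0x06..0x09] <- [b9 d7 f5 83]
D2: mem[0x16..0x17] <- [29 a2]
D3: mem[0x0a..0x10] <- [22 55 18 b9 d7 f5 83]
query mem[0x08]=0xf5, mem[0x18]=0xd7, mem[0x10]=0x83, mem[0x0b]=0x55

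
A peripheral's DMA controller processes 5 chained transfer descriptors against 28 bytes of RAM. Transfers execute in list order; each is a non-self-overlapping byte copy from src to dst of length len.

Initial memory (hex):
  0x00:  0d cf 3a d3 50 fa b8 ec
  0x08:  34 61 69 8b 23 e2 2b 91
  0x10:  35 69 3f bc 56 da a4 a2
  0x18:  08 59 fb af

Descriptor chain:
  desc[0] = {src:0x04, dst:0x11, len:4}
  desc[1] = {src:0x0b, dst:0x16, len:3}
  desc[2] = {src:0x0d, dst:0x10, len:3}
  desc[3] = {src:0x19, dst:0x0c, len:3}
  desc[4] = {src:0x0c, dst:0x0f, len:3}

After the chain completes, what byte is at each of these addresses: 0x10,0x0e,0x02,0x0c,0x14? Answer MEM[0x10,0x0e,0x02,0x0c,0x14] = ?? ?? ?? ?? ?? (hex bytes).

MEM[0x10,0x0e,0x02,0x0c,0x14] = fb af 3a 59 ec

#0 dst[0x11+4] := {0x50,0xfa,0xb8,0xec}
#1 dst[0x16+3] := {0x8b,0x23,0xe2}
#2 dst[0x10+3] := {0xe2,0x2b,0x91}
#3 dst[0x0c+3] := {0x59,0xfb,0xaf}
#4 dst[0x0f+3] := {0x59,0xfb,0xaf}
query mem[0x10]=0xfb, mem[0x0e]=0xaf, mem[0x02]=0x3a, mem[0x0c]=0x59, mem[0x14]=0xec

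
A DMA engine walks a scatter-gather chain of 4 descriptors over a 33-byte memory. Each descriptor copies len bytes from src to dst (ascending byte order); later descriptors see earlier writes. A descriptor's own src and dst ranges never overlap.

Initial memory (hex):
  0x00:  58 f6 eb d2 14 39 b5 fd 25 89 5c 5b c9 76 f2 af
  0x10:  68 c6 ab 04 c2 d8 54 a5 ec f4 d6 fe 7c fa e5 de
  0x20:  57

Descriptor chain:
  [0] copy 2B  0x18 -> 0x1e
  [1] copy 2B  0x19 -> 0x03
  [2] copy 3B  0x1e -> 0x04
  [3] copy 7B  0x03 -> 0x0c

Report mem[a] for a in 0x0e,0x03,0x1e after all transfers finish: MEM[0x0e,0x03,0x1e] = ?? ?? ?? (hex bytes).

MEM[0x0e,0x03,0x1e] = f4 f4 ec

[0] 0x18->0x1e len=2 : ec f4
[1] 0x19->0x03 len=2 : f4 d6
[2] 0x1e->0x04 len=3 : ec f4 57
[3] 0x03->0x0c len=7 : f4 ec f4 57 fd 25 89
query mem[0x0e]=0xf4, mem[0x03]=0xf4, mem[0x1e]=0xec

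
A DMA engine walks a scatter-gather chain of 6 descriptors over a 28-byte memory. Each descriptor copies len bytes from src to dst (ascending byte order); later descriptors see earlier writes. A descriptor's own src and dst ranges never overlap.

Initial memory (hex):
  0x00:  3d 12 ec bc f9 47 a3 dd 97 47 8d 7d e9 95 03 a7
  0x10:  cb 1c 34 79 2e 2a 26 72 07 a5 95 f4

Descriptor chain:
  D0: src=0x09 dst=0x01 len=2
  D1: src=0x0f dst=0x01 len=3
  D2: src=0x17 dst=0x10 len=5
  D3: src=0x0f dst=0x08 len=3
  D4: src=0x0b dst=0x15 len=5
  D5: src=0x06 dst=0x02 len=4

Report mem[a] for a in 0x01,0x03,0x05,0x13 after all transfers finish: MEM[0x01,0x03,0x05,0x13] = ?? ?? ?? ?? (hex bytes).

  after D0: wrote 2B at 0x01 = 478d
  after D1: wrote 3B at 0x01 = a7cb1c
  after D2: wrote 5B at 0x10 = 7207a595f4
  after D3: wrote 3B at 0x08 = a77207
  after D4: wrote 5B at 0x15 = 7de99503a7
  after D5: wrote 4B at 0x02 = a3dda772
query mem[0x01]=0xa7, mem[0x03]=0xdd, mem[0x05]=0x72, mem[0x13]=0x95

MEM[0x01,0x03,0x05,0x13] = a7 dd 72 95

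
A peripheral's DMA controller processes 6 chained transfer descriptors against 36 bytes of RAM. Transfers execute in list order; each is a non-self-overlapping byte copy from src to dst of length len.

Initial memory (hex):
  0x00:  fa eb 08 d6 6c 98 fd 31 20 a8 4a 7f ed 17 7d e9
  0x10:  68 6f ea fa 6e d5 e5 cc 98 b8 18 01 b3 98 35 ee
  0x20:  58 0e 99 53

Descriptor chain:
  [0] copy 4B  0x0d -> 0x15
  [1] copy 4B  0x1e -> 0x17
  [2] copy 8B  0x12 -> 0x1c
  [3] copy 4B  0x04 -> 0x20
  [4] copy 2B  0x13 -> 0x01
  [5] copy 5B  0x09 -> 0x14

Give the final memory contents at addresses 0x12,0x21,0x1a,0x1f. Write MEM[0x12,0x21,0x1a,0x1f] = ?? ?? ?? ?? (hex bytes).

  after D0: wrote 4B at 0x15 = 177de968
  after D1: wrote 4B at 0x17 = 35ee580e
  after D2: wrote 8B at 0x1c = eafa6e177d35ee58
  after D3: wrote 4B at 0x20 = 6c98fd31
  after D4: wrote 2B at 0x01 = fa6e
  after D5: wrote 5B at 0x14 = a84a7fed17
query mem[0x12]=0xea, mem[0x21]=0x98, mem[0x1a]=0x0e, mem[0x1f]=0x17

MEM[0x12,0x21,0x1a,0x1f] = ea 98 0e 17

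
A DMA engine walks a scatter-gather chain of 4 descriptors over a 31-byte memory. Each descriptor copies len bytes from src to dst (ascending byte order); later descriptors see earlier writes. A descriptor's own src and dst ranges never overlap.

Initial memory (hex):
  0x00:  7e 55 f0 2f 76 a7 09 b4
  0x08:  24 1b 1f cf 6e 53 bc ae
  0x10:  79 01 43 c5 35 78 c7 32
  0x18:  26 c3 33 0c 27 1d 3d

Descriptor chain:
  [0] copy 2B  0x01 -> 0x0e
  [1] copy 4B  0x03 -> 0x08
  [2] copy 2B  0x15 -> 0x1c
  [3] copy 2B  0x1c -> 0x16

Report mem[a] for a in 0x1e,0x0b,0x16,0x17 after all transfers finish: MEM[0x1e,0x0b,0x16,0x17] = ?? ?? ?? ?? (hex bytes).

MEM[0x1e,0x0b,0x16,0x17] = 3d 09 78 c7

  after D0: wrote 2B at 0x0e = 55f0
  after D1: wrote 4B at 0x08 = 2f76a709
  after D2: wrote 2B at 0x1c = 78c7
  after D3: wrote 2B at 0x16 = 78c7
query mem[0x1e]=0x3d, mem[0x0b]=0x09, mem[0x16]=0x78, mem[0x17]=0xc7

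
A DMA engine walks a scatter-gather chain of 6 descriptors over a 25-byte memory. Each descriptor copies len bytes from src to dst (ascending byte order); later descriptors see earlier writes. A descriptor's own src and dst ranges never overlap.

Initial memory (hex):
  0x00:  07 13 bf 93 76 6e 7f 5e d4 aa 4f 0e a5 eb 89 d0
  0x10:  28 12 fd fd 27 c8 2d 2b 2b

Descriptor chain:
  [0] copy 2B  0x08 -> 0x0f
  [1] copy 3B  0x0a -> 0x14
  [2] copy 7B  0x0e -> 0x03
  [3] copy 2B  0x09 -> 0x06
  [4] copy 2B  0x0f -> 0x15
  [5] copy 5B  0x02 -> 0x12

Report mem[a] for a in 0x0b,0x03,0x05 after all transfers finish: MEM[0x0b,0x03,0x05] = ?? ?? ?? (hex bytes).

D0: mem[0x0f..0x10] <- [d4 aa]
D1: mem[0x14..0x16] <- [4f 0e a5]
D2: mem[0x03..0x09] <- [89 d4 aa 12 fd fd 4f]
D3: mem[0x06..0x07] <- [4f 4f]
D4: mem[0x15..0x16] <- [d4 aa]
D5: mem[0x12..0x16] <- [bf 89 d4 aa 4f]
query mem[0x0b]=0x0e, mem[0x03]=0x89, mem[0x05]=0xaa

MEM[0x0b,0x03,0x05] = 0e 89 aa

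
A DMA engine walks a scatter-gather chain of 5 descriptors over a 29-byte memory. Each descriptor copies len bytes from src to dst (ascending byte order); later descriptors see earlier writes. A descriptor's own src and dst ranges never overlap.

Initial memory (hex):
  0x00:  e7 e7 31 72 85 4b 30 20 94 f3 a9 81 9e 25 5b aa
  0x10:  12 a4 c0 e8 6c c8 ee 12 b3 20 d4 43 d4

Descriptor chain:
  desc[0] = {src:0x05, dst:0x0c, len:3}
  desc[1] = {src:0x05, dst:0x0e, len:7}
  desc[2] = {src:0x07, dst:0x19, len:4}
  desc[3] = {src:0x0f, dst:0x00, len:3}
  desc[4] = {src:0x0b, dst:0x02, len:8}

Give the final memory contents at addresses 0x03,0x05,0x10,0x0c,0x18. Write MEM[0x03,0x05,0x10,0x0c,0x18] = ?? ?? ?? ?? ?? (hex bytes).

MEM[0x03,0x05,0x10,0x0c,0x18] = 4b 4b 20 4b b3

[0] 0x05->0x0c len=3 : 4b 30 20
[1] 0x05->0x0e len=7 : 4b 30 20 94 f3 a9 81
[2] 0x07->0x19 len=4 : 20 94 f3 a9
[3] 0x0f->0x00 len=3 : 30 20 94
[4] 0x0b->0x02 len=8 : 81 4b 30 4b 30 20 94 f3
query mem[0x03]=0x4b, mem[0x05]=0x4b, mem[0x10]=0x20, mem[0x0c]=0x4b, mem[0x18]=0xb3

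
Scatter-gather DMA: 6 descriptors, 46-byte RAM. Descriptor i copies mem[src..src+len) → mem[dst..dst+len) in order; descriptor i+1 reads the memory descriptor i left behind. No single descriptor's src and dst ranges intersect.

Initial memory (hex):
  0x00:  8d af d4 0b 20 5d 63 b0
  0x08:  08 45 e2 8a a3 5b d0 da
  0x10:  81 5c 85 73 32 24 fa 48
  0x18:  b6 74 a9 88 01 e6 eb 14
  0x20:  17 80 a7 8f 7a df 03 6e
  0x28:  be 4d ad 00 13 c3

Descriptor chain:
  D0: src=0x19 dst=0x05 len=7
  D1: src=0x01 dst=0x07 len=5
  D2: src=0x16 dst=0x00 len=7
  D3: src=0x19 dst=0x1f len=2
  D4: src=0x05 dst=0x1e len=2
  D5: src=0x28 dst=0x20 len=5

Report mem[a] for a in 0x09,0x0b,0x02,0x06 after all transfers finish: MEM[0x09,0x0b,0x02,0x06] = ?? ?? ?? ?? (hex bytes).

MEM[0x09,0x0b,0x02,0x06] = 0b 74 b6 01

D0: mem[0x05..0x0b] <- [74 a9 88 01 e6 eb 14]
D1: mem[0x07..0x0b] <- [af d4 0b 20 74]
D2: mem[0x00..0x06] <- [fa 48 b6 74 a9 88 01]
D3: mem[0x1f..0x20] <- [74 a9]
D4: mem[0x1e..0x1f] <- [88 01]
D5: mem[0x20..0x24] <- [be 4d ad 00 13]
query mem[0x09]=0x0b, mem[0x0b]=0x74, mem[0x02]=0xb6, mem[0x06]=0x01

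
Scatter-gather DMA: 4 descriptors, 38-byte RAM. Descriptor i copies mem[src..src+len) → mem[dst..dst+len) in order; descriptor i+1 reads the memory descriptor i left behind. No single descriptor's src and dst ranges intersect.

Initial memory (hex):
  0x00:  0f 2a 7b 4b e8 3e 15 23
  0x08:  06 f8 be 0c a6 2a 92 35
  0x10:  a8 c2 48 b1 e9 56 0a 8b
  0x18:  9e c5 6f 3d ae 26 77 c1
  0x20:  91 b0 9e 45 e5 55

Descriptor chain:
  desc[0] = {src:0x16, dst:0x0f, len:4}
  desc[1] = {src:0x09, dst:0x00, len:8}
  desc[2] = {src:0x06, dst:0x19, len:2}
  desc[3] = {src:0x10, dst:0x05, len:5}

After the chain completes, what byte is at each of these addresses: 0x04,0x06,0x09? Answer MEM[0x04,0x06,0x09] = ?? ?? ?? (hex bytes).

MEM[0x04,0x06,0x09] = 2a 9e e9

  after D0: wrote 4B at 0x0f = 0a8b9ec5
  after D1: wrote 8B at 0x00 = f8be0ca62a920a8b
  after D2: wrote 2B at 0x19 = 0a8b
  after D3: wrote 5B at 0x05 = 8b9ec5b1e9
query mem[0x04]=0x2a, mem[0x06]=0x9e, mem[0x09]=0xe9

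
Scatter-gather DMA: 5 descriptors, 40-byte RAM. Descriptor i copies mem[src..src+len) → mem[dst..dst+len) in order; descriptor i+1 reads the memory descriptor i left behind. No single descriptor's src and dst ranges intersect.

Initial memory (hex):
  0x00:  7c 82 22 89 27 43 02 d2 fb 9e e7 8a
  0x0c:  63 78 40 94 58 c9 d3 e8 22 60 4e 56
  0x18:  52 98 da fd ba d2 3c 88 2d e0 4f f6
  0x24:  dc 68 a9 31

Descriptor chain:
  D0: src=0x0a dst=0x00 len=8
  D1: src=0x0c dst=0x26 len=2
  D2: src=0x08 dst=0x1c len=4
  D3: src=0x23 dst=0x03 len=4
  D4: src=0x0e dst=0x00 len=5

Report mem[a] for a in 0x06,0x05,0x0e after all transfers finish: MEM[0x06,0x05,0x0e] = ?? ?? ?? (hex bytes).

[0] 0x0a->0x00 len=8 : e7 8a 63 78 40 94 58 c9
[1] 0x0c->0x26 len=2 : 63 78
[2] 0x08->0x1c len=4 : fb 9e e7 8a
[3] 0x23->0x03 len=4 : f6 dc 68 63
[4] 0x0e->0x00 len=5 : 40 94 58 c9 d3
query mem[0x06]=0x63, mem[0x05]=0x68, mem[0x0e]=0x40

MEM[0x06,0x05,0x0e] = 63 68 40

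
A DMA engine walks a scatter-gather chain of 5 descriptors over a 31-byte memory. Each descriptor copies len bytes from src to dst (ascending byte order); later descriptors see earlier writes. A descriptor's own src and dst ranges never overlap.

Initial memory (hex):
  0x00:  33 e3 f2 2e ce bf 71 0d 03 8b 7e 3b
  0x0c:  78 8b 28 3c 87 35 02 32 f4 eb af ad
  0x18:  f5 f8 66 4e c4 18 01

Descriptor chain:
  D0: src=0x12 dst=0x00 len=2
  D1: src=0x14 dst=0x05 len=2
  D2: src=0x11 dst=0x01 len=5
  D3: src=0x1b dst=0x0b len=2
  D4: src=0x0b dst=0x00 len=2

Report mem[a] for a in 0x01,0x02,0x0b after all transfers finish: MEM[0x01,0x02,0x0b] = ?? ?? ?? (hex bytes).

D0: mem[0x00..0x01] <- [02 32]
D1: mem[0x05..0x06] <- [f4 eb]
D2: mem[0x01..0x05] <- [35 02 32 f4 eb]
D3: mem[0x0b..0x0c] <- [4e c4]
D4: mem[0x00..0x01] <- [4e c4]
query mem[0x01]=0xc4, mem[0x02]=0x02, mem[0x0b]=0x4e

MEM[0x01,0x02,0x0b] = c4 02 4e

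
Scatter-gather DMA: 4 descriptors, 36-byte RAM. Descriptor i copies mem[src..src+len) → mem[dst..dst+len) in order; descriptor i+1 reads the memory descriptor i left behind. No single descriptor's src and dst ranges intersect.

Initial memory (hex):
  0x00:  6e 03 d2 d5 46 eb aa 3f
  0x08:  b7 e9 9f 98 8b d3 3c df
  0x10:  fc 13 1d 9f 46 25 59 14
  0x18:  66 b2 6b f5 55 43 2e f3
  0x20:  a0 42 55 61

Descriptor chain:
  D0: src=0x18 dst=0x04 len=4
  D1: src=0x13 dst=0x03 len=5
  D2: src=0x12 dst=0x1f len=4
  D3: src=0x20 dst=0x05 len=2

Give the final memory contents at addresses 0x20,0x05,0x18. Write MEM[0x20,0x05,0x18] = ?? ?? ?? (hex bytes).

#0 dst[0x04+4] := {0x66,0xb2,0x6b,0xf5}
#1 dst[0x03+5] := {0x9f,0x46,0x25,0x59,0x14}
#2 dst[0x1f+4] := {0x1d,0x9f,0x46,0x25}
#3 dst[0x05+2] := {0x9f,0x46}
query mem[0x20]=0x9f, mem[0x05]=0x9f, mem[0x18]=0x66

MEM[0x20,0x05,0x18] = 9f 9f 66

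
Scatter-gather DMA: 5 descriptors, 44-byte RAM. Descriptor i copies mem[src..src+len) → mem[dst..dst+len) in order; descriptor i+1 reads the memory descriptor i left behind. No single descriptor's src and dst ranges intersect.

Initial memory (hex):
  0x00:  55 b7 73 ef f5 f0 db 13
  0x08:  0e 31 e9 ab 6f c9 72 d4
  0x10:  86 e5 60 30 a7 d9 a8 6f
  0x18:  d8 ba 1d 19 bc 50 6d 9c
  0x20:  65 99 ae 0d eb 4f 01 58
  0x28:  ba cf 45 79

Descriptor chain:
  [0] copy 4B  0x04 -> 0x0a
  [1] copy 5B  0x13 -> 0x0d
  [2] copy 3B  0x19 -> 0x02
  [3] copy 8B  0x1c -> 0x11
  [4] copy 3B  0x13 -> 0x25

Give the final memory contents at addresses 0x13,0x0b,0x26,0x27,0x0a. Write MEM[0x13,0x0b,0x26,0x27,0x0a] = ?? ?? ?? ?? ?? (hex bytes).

MEM[0x13,0x0b,0x26,0x27,0x0a] = 6d f0 9c 65 f5

  after D0: wrote 4B at 0x0a = f5f0db13
  after D1: wrote 5B at 0x0d = 30a7d9a86f
  after D2: wrote 3B at 0x02 = ba1d19
  after D3: wrote 8B at 0x11 = bc506d9c6599ae0d
  after D4: wrote 3B at 0x25 = 6d9c65
query mem[0x13]=0x6d, mem[0x0b]=0xf0, mem[0x26]=0x9c, mem[0x27]=0x65, mem[0x0a]=0xf5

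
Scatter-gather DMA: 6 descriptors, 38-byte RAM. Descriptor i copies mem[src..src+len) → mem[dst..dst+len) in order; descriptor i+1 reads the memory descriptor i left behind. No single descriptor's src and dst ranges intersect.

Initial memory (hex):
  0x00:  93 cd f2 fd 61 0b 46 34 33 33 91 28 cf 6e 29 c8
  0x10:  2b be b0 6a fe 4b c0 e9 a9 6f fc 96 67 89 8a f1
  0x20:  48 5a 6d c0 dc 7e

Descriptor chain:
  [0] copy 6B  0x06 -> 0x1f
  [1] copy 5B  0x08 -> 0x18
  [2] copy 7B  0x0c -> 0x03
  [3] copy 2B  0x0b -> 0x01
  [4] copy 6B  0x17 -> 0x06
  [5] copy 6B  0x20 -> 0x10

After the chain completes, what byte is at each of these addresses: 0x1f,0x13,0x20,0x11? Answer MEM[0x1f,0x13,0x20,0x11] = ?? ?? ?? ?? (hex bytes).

#0 dst[0x1f+6] := {0x46,0x34,0x33,0x33,0x91,0x28}
#1 dst[0x18+5] := {0x33,0x33,0x91,0x28,0xcf}
#2 dst[0x03+7] := {0xcf,0x6e,0x29,0xc8,0x2b,0xbe,0xb0}
#3 dst[0x01+2] := {0x28,0xcf}
#4 dst[0x06+6] := {0xe9,0x33,0x33,0x91,0x28,0xcf}
#5 dst[0x10+6] := {0x34,0x33,0x33,0x91,0x28,0x7e}
query mem[0x1f]=0x46, mem[0x13]=0x91, mem[0x20]=0x34, mem[0x11]=0x33

MEM[0x1f,0x13,0x20,0x11] = 46 91 34 33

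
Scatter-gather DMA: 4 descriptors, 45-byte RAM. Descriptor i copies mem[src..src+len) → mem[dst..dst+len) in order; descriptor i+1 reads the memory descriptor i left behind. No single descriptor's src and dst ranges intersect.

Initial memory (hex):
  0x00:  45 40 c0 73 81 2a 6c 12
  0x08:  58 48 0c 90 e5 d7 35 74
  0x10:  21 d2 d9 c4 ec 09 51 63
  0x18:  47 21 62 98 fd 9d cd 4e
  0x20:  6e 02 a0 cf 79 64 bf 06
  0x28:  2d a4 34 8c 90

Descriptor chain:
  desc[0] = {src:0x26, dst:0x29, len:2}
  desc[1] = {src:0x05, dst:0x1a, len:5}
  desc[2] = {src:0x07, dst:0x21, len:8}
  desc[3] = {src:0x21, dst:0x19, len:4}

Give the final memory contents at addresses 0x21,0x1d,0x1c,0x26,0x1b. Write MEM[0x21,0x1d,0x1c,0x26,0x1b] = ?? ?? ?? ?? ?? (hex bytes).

D0: mem[0x29..0x2a] <- [bf 06]
D1: mem[0x1a..0x1e] <- [2a 6c 12 58 48]
D2: mem[0x21..0x28] <- [12 58 48 0c 90 e5 d7 35]
D3: mem[0x19..0x1c] <- [12 58 48 0c]
query mem[0x21]=0x12, mem[0x1d]=0x58, mem[0x1c]=0x0c, mem[0x26]=0xe5, mem[0x1b]=0x48

MEM[0x21,0x1d,0x1c,0x26,0x1b] = 12 58 0c e5 48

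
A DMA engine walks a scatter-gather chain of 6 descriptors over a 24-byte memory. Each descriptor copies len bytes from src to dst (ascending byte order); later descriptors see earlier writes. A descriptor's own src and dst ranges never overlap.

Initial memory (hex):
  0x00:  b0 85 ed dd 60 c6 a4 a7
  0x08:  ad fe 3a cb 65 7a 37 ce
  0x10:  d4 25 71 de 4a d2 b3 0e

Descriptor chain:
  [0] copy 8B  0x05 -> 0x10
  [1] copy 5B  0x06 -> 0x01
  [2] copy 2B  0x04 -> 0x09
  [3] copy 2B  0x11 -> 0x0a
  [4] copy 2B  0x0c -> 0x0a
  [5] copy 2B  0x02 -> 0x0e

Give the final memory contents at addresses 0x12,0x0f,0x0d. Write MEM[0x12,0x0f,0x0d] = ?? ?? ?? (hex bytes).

#0 dst[0x10+8] := {0xc6,0xa4,0xa7,0xad,0xfe,0x3a,0xcb,0x65}
#1 dst[0x01+5] := {0xa4,0xa7,0xad,0xfe,0x3a}
#2 dst[0x09+2] := {0xfe,0x3a}
#3 dst[0x0a+2] := {0xa4,0xa7}
#4 dst[0x0a+2] := {0x65,0x7a}
#5 dst[0x0e+2] := {0xa7,0xad}
query mem[0x12]=0xa7, mem[0x0f]=0xad, mem[0x0d]=0x7a

MEM[0x12,0x0f,0x0d] = a7 ad 7a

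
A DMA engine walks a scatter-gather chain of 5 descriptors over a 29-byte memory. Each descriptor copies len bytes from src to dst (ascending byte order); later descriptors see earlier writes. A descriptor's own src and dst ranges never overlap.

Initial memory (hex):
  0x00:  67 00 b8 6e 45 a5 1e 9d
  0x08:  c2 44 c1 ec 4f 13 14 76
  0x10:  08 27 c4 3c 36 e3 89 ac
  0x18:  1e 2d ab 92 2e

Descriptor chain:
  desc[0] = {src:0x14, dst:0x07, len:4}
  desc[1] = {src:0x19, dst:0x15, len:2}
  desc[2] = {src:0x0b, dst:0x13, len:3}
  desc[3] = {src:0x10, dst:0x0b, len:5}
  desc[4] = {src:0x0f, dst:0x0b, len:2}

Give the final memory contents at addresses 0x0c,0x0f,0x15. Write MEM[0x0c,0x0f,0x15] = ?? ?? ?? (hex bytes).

MEM[0x0c,0x0f,0x15] = 08 4f 13

#0 dst[0x07+4] := {0x36,0xe3,0x89,0xac}
#1 dst[0x15+2] := {0x2d,0xab}
#2 dst[0x13+3] := {0xec,0x4f,0x13}
#3 dst[0x0b+5] := {0x08,0x27,0xc4,0xec,0x4f}
#4 dst[0x0b+2] := {0x4f,0x08}
query mem[0x0c]=0x08, mem[0x0f]=0x4f, mem[0x15]=0x13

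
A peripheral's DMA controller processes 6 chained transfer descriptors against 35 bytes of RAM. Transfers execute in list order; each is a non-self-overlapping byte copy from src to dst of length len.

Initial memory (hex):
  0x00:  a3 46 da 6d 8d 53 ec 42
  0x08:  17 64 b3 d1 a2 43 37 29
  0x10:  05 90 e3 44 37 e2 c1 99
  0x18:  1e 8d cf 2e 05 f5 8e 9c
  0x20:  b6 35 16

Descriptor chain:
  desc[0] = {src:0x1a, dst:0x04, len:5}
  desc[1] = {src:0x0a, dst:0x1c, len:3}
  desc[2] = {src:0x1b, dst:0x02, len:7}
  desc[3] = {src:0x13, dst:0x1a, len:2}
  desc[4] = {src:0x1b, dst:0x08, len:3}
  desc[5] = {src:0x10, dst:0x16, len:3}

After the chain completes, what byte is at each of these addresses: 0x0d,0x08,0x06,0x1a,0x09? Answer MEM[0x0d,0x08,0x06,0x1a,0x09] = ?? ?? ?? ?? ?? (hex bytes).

MEM[0x0d,0x08,0x06,0x1a,0x09] = 43 37 9c 44 b3

[0] 0x1a->0x04 len=5 : cf 2e 05 f5 8e
[1] 0x0a->0x1c len=3 : b3 d1 a2
[2] 0x1b->0x02 len=7 : 2e b3 d1 a2 9c b6 35
[3] 0x13->0x1a len=2 : 44 37
[4] 0x1b->0x08 len=3 : 37 b3 d1
[5] 0x10->0x16 len=3 : 05 90 e3
query mem[0x0d]=0x43, mem[0x08]=0x37, mem[0x06]=0x9c, mem[0x1a]=0x44, mem[0x09]=0xb3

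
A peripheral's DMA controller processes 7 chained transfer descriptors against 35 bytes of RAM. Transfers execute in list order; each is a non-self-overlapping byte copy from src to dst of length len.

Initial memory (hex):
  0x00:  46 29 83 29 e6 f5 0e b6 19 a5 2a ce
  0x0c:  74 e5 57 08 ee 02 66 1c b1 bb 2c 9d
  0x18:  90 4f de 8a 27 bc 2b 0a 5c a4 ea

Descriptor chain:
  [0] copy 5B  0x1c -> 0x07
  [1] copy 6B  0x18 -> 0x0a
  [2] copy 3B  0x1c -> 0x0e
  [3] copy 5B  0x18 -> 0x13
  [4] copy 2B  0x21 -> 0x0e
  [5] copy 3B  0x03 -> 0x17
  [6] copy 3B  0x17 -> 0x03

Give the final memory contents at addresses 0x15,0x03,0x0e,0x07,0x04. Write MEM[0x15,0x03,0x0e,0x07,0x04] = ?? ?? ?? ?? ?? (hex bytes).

MEM[0x15,0x03,0x0e,0x07,0x04] = de 29 a4 27 e6

#0 dst[0x07+5] := {0x27,0xbc,0x2b,0x0a,0x5c}
#1 dst[0x0a+6] := {0x90,0x4f,0xde,0x8a,0x27,0xbc}
#2 dst[0x0e+3] := {0x27,0xbc,0x2b}
#3 dst[0x13+5] := {0x90,0x4f,0xde,0x8a,0x27}
#4 dst[0x0e+2] := {0xa4,0xea}
#5 dst[0x17+3] := {0x29,0xe6,0xf5}
#6 dst[0x03+3] := {0x29,0xe6,0xf5}
query mem[0x15]=0xde, mem[0x03]=0x29, mem[0x0e]=0xa4, mem[0x07]=0x27, mem[0x04]=0xe6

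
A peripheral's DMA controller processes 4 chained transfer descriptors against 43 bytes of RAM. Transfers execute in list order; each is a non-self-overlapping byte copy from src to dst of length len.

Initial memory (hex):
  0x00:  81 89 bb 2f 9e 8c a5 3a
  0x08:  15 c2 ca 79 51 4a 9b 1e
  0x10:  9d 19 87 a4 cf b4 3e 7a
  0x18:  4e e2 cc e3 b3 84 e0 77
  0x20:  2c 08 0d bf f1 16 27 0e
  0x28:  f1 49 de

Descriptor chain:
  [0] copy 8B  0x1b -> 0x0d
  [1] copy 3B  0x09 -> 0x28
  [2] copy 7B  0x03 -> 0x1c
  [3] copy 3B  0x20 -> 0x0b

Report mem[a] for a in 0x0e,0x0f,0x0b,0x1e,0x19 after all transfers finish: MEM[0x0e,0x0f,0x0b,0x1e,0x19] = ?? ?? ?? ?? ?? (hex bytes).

[0] 0x1b->0x0d len=8 : e3 b3 84 e0 77 2c 08 0d
[1] 0x09->0x28 len=3 : c2 ca 79
[2] 0x03->0x1c len=7 : 2f 9e 8c a5 3a 15 c2
[3] 0x20->0x0b len=3 : 3a 15 c2
query mem[0x0e]=0xb3, mem[0x0f]=0x84, mem[0x0b]=0x3a, mem[0x1e]=0x8c, mem[0x19]=0xe2

MEM[0x0e,0x0f,0x0b,0x1e,0x19] = b3 84 3a 8c e2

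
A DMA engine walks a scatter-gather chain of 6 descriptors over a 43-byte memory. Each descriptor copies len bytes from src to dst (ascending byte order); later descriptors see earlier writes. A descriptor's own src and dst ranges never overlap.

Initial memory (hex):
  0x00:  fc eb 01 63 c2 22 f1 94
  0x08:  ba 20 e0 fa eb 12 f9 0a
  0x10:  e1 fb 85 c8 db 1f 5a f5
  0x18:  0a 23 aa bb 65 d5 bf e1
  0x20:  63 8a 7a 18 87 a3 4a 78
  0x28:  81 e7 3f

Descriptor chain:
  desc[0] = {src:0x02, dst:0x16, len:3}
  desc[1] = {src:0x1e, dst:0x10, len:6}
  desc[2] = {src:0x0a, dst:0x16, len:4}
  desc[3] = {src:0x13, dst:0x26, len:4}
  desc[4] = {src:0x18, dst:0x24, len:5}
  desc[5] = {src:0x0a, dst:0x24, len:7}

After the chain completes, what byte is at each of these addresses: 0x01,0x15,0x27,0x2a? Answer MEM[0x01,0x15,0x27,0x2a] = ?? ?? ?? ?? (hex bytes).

[0] 0x02->0x16 len=3 : 01 63 c2
[1] 0x1e->0x10 len=6 : bf e1 63 8a 7a 18
[2] 0x0a->0x16 len=4 : e0 fa eb 12
[3] 0x13->0x26 len=4 : 8a 7a 18 e0
[4] 0x18->0x24 len=5 : eb 12 aa bb 65
[5] 0x0a->0x24 len=7 : e0 fa eb 12 f9 0a bf
query mem[0x01]=0xeb, mem[0x15]=0x18, mem[0x27]=0x12, mem[0x2a]=0xbf

MEM[0x01,0x15,0x27,0x2a] = eb 18 12 bf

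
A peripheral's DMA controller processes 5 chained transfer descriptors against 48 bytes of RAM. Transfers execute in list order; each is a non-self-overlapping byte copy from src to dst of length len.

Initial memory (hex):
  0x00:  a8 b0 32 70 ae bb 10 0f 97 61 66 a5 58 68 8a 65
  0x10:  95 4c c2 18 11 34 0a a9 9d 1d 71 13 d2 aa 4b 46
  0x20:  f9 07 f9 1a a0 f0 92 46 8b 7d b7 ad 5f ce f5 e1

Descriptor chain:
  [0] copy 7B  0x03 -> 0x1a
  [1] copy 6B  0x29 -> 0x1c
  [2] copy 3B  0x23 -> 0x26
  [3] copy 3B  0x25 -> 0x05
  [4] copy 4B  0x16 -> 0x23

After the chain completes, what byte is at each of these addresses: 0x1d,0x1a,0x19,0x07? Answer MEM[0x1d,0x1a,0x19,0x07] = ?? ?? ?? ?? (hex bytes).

  after D0: wrote 7B at 0x1a = 70aebb100f9761
  after D1: wrote 6B at 0x1c = 7db7ad5fcef5
  after D2: wrote 3B at 0x26 = 1aa0f0
  after D3: wrote 3B at 0x05 = f01aa0
  after D4: wrote 4B at 0x23 = 0aa99d1d
query mem[0x1d]=0xb7, mem[0x1a]=0x70, mem[0x19]=0x1d, mem[0x07]=0xa0

MEM[0x1d,0x1a,0x19,0x07] = b7 70 1d a0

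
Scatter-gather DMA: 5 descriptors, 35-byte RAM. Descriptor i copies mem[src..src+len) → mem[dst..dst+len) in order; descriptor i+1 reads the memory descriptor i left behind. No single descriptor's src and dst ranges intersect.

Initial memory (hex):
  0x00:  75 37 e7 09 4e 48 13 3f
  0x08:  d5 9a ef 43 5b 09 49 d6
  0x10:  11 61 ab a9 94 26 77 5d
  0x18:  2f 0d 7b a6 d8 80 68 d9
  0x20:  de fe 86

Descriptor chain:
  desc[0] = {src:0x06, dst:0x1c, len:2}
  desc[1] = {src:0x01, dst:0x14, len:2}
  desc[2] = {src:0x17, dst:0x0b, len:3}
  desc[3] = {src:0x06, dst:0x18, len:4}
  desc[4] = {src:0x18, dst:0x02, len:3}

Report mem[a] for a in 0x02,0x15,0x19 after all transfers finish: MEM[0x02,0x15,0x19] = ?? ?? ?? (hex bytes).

#0 dst[0x1c+2] := {0x13,0x3f}
#1 dst[0x14+2] := {0x37,0xe7}
#2 dst[0x0b+3] := {0x5d,0x2f,0x0d}
#3 dst[0x18+4] := {0x13,0x3f,0xd5,0x9a}
#4 dst[0x02+3] := {0x13,0x3f,0xd5}
query mem[0x02]=0x13, mem[0x15]=0xe7, mem[0x19]=0x3f

MEM[0x02,0x15,0x19] = 13 e7 3f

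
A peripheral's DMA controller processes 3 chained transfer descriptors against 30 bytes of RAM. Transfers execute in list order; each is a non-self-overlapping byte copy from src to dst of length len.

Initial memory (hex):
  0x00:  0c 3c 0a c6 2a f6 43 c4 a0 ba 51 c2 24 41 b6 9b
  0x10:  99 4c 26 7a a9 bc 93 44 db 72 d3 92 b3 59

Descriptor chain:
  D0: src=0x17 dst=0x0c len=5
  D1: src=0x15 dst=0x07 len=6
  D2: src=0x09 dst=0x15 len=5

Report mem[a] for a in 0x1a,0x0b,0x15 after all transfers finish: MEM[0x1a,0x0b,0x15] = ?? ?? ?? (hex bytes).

[0] 0x17->0x0c len=5 : 44 db 72 d3 92
[1] 0x15->0x07 len=6 : bc 93 44 db 72 d3
[2] 0x09->0x15 len=5 : 44 db 72 d3 db
query mem[0x1a]=0xd3, mem[0x0b]=0x72, mem[0x15]=0x44

MEM[0x1a,0x0b,0x15] = d3 72 44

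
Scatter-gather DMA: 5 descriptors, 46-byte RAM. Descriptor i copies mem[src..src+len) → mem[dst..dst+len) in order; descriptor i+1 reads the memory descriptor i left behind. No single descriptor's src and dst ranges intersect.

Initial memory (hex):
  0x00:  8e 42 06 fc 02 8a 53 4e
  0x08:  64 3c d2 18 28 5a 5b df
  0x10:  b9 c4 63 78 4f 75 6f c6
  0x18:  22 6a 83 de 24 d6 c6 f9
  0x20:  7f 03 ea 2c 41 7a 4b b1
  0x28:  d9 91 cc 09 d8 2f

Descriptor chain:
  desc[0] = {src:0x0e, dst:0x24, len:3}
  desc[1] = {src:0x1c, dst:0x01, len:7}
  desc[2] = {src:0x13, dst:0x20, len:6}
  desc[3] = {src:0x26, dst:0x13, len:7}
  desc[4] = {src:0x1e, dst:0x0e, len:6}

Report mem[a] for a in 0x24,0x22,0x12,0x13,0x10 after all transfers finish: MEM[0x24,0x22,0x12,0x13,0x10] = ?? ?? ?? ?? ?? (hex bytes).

MEM[0x24,0x22,0x12,0x13,0x10] = c6 75 75 6f 78

#0 dst[0x24+3] := {0x5b,0xdf,0xb9}
#1 dst[0x01+7] := {0x24,0xd6,0xc6,0xf9,0x7f,0x03,0xea}
#2 dst[0x20+6] := {0x78,0x4f,0x75,0x6f,0xc6,0x22}
#3 dst[0x13+7] := {0xb9,0xb1,0xd9,0x91,0xcc,0x09,0xd8}
#4 dst[0x0e+6] := {0xc6,0xf9,0x78,0x4f,0x75,0x6f}
query mem[0x24]=0xc6, mem[0x22]=0x75, mem[0x12]=0x75, mem[0x13]=0x6f, mem[0x10]=0x78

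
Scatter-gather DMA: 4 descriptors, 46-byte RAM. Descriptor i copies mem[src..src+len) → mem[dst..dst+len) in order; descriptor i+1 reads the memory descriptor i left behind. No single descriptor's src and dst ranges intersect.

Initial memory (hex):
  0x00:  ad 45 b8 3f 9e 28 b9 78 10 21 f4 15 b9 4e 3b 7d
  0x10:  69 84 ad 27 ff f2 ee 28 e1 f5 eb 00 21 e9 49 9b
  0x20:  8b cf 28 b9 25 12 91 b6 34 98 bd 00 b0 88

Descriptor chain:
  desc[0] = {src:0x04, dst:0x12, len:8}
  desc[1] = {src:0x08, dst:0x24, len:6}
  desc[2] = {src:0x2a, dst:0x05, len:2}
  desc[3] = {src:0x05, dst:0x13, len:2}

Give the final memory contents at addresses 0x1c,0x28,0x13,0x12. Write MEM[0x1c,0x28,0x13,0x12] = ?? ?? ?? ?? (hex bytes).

D0: mem[0x12..0x19] <- [9e 28 b9 78 10 21 f4 15]
D1: mem[0x24..0x29] <- [10 21 f4 15 b9 4e]
D2: mem[0x05..0x06] <- [bd 00]
D3: mem[0x13..0x14] <- [bd 00]
query mem[0x1c]=0x21, mem[0x28]=0xb9, mem[0x13]=0xbd, mem[0x12]=0x9e

MEM[0x1c,0x28,0x13,0x12] = 21 b9 bd 9e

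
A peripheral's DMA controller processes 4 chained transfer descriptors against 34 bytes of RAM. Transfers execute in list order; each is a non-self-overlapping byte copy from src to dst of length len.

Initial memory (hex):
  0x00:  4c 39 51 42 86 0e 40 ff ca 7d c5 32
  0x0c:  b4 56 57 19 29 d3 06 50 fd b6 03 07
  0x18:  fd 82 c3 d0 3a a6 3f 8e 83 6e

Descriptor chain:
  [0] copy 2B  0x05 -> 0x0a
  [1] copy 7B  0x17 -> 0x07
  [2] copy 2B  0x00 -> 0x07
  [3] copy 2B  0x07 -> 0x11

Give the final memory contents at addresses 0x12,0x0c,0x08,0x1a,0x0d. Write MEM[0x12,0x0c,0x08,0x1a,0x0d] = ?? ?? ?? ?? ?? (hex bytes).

MEM[0x12,0x0c,0x08,0x1a,0x0d] = 39 3a 39 c3 a6

D0: mem[0x0a..0x0b] <- [0e 40]
D1: mem[0x07..0x0d] <- [07 fd 82 c3 d0 3a a6]
D2: mem[0x07..0x08] <- [4c 39]
D3: mem[0x11..0x12] <- [4c 39]
query mem[0x12]=0x39, mem[0x0c]=0x3a, mem[0x08]=0x39, mem[0x1a]=0xc3, mem[0x0d]=0xa6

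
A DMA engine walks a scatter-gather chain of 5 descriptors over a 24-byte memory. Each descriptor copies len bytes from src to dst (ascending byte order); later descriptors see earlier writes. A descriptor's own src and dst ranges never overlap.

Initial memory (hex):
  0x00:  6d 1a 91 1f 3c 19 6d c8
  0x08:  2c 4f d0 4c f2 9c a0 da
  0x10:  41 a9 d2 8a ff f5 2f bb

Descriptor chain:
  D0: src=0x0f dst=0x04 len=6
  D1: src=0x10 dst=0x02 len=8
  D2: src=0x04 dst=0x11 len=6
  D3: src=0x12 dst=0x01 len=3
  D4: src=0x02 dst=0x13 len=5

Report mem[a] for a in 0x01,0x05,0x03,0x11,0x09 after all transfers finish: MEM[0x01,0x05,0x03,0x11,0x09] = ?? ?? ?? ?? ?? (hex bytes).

D0: mem[0x04..0x09] <- [da 41 a9 d2 8a ff]
D1: mem[0x02..0x09] <- [41 a9 d2 8a ff f5 2f bb]
D2: mem[0x11..0x16] <- [d2 8a ff f5 2f bb]
D3: mem[0x01..0x03] <- [8a ff f5]
D4: mem[0x13..0x17] <- [ff f5 d2 8a ff]
query mem[0x01]=0x8a, mem[0x05]=0x8a, mem[0x03]=0xf5, mem[0x11]=0xd2, mem[0x09]=0xbb

MEM[0x01,0x05,0x03,0x11,0x09] = 8a 8a f5 d2 bb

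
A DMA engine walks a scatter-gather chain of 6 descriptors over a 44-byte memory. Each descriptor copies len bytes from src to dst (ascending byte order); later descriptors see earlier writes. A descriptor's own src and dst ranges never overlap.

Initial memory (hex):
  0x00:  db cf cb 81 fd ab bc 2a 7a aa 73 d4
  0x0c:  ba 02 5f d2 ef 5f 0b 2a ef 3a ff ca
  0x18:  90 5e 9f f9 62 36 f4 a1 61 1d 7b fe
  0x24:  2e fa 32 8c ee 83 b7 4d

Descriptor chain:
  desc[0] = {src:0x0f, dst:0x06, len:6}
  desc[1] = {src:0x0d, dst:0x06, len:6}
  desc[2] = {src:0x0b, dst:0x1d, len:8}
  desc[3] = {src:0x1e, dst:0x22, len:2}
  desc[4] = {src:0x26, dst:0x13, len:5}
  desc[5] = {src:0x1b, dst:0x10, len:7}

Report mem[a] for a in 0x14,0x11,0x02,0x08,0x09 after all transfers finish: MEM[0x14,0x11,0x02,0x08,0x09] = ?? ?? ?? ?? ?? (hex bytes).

MEM[0x14,0x11,0x02,0x08,0x09] = 02 62 cb d2 ef

  after D0: wrote 6B at 0x06 = d2ef5f0b2aef
  after D1: wrote 6B at 0x06 = 025fd2ef5f0b
  after D2: wrote 8B at 0x1d = 0bba025fd2ef5f0b
  after D3: wrote 2B at 0x22 = ba02
  after D4: wrote 5B at 0x13 = 328cee83b7
  after D5: wrote 7B at 0x10 = f9620bba025fd2
query mem[0x14]=0x02, mem[0x11]=0x62, mem[0x02]=0xcb, mem[0x08]=0xd2, mem[0x09]=0xef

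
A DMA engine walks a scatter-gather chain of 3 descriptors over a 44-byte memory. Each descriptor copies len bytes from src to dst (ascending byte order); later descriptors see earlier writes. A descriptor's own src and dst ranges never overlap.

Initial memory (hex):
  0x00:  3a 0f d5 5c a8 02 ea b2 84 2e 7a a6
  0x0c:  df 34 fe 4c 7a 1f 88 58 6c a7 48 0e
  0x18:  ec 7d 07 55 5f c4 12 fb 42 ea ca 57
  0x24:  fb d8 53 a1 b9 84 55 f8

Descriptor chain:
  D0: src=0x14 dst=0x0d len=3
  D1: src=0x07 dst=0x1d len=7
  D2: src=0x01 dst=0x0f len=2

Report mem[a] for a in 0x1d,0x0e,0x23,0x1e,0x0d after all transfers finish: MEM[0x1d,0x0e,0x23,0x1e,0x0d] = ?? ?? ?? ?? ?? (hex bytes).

MEM[0x1d,0x0e,0x23,0x1e,0x0d] = b2 a7 6c 84 6c

#0 dst[0x0d+3] := {0x6c,0xa7,0x48}
#1 dst[0x1d+7] := {0xb2,0x84,0x2e,0x7a,0xa6,0xdf,0x6c}
#2 dst[0x0f+2] := {0x0f,0xd5}
query mem[0x1d]=0xb2, mem[0x0e]=0xa7, mem[0x23]=0x6c, mem[0x1e]=0x84, mem[0x0d]=0x6c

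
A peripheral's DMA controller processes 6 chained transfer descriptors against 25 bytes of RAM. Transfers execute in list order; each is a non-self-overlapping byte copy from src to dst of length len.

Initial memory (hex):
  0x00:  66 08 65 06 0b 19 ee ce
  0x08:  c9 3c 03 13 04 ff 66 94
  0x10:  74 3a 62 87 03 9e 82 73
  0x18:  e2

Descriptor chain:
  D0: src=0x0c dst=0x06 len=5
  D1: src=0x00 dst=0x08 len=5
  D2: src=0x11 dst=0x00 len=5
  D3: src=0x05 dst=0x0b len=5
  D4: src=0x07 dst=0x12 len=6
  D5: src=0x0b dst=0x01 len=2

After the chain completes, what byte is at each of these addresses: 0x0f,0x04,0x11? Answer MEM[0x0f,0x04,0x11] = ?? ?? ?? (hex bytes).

D0: mem[0x06..0x0a] <- [04 ff 66 94 74]
D1: mem[0x08..0x0c] <- [66 08 65 06 0b]
D2: mem[0x00..0x04] <- [3a 62 87 03 9e]
D3: mem[0x0b..0x0f] <- [19 04 ff 66 08]
D4: mem[0x12..0x17] <- [ff 66 08 65 19 04]
D5: mem[0x01..0x02] <- [19 04]
query mem[0x0f]=0x08, mem[0x04]=0x9e, mem[0x11]=0x3a

MEM[0x0f,0x04,0x11] = 08 9e 3a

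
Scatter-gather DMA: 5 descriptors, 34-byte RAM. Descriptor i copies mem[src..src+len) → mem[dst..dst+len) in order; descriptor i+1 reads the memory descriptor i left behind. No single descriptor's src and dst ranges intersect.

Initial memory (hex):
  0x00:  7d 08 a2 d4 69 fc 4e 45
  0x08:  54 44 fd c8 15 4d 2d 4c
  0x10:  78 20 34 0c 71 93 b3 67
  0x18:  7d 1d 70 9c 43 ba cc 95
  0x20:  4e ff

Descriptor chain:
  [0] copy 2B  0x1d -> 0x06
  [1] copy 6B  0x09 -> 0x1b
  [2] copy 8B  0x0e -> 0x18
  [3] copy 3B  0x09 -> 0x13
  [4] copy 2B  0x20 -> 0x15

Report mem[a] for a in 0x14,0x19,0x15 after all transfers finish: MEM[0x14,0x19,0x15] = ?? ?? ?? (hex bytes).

MEM[0x14,0x19,0x15] = fd 4c 2d

  after D0: wrote 2B at 0x06 = bacc
  after D1: wrote 6B at 0x1b = 44fdc8154d2d
  after D2: wrote 8B at 0x18 = 2d4c7820340c7193
  after D3: wrote 3B at 0x13 = 44fdc8
  after D4: wrote 2B at 0x15 = 2dff
query mem[0x14]=0xfd, mem[0x19]=0x4c, mem[0x15]=0x2d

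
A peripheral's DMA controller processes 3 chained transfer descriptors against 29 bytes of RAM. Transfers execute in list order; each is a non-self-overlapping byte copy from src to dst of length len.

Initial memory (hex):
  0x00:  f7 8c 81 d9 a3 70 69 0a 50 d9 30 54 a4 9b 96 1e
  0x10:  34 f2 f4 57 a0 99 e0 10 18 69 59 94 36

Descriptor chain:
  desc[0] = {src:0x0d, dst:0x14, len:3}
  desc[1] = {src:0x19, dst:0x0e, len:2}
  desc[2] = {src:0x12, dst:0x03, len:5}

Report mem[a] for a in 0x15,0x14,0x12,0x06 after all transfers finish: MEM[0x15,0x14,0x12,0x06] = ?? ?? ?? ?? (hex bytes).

MEM[0x15,0x14,0x12,0x06] = 96 9b f4 96

D0: mem[0x14..0x16] <- [9b 96 1e]
D1: mem[0x0e..0x0f] <- [69 59]
D2: mem[0x03..0x07] <- [f4 57 9b 96 1e]
query mem[0x15]=0x96, mem[0x14]=0x9b, mem[0x12]=0xf4, mem[0x06]=0x96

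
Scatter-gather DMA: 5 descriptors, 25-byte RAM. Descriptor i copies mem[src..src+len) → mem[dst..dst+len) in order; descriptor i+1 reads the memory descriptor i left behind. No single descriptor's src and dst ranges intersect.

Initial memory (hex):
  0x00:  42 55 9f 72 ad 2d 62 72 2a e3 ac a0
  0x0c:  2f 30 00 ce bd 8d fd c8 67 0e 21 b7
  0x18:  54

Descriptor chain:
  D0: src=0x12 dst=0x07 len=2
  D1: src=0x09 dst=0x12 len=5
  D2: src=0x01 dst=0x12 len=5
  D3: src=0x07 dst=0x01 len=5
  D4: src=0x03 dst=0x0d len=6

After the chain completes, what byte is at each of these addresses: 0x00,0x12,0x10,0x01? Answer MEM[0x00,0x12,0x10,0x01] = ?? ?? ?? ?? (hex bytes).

MEM[0x00,0x12,0x10,0x01] = 42 c8 62 fd

#0 dst[0x07+2] := {0xfd,0xc8}
#1 dst[0x12+5] := {0xe3,0xac,0xa0,0x2f,0x30}
#2 dst[0x12+5] := {0x55,0x9f,0x72,0xad,0x2d}
#3 dst[0x01+5] := {0xfd,0xc8,0xe3,0xac,0xa0}
#4 dst[0x0d+6] := {0xe3,0xac,0xa0,0x62,0xfd,0xc8}
query mem[0x00]=0x42, mem[0x12]=0xc8, mem[0x10]=0x62, mem[0x01]=0xfd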